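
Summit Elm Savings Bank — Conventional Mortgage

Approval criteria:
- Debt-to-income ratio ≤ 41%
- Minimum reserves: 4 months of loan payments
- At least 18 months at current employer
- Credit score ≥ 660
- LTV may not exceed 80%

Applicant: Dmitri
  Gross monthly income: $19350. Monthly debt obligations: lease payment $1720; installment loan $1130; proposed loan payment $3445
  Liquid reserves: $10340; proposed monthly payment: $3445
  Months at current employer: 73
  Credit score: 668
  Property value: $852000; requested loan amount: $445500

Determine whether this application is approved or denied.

Denied

Total monthly debts = (1,720 + 1,130 + 3,445) = 6,295. Debt-to-income = 6,295/19,350 = 32.5% — meets 41% limit
Liquid reserves cover 10,340/3,445 = 3.0 months — < 4 required
Employment 73 ≥ 18 months
Credit score 668 ≥ 660 (meets)
Loan-to-value = 445,500/852,000 = 52.3% — pass (80% max)
Fails on reserves.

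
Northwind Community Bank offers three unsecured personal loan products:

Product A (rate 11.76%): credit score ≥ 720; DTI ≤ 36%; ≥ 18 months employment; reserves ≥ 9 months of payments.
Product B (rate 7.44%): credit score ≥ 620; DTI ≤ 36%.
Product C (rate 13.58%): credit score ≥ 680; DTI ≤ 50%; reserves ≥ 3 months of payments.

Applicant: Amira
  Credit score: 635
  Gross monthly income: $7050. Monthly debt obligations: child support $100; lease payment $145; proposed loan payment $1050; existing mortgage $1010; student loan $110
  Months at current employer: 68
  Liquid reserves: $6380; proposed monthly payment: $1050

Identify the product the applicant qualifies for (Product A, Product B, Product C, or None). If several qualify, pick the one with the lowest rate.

Product B

Total debts = (100 + 145 + 1,050 + 1,010 + 110) = 2,415; DTI = 2,415/7,050 = 34.3%.
Reserves = 6,380/1,050 = 6.1 months.
Product A: score 635 < 720; DTI 34.3% ≤ 36%; employment 68 ≥ 18 mo; reserves 6.1 < 9 mo → does not qualify.
Product B: score 635 ≥ 620; DTI 34.3% ≤ 36% → qualifies.
Product C: score 635 < 680; DTI 34.3% ≤ 50%; reserves 6.1 ≥ 3 mo → does not qualify.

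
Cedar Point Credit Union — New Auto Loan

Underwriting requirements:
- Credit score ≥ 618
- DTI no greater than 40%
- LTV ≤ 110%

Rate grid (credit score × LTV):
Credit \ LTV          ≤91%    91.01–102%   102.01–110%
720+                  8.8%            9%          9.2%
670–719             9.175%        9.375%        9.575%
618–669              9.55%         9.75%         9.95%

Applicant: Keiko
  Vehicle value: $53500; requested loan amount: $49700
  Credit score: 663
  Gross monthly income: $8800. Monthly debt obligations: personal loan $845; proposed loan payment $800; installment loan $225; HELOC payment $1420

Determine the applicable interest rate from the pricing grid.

9.75%

Credit score 663 ≥ 618; Total monthly debts = (845 + 800 + 225 + 1,420) = 3,290. DTI = 3,290/8,800 = 37.4% ≤ 40%
Loan-to-value = 49,700/53,500 = 92.9% — pass (110% max)
Score 663 is in the 618–669 band; LTV 92.9% is in the 91.01–102% band → 9.75%.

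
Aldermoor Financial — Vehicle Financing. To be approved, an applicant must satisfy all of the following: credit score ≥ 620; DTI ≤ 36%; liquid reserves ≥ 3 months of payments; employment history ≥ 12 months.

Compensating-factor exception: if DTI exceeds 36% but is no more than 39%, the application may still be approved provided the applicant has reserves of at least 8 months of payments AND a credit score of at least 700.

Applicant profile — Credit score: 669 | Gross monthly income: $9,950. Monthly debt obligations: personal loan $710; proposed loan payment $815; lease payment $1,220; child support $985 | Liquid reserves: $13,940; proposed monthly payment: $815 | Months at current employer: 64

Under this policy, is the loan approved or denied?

Denied

Credit score 669 ≥ 620 (meets base)
Total debts = (710 + 815 + 1,220 + 985) = 3,730. DTI: 3,730 ÷ 9,950 = 37.5%, over the 36% base limit.
Reserves = 13,940/815 = 17.1 months ≥ 3
Employment 64 ≥ 12 months
37.5% falls in the override range (36%–39%), so the compensating-factor test applies.
Reserves 17.1 ≥ 8 months; credit score 669 < 700.
Override conditions not both satisfied; exception does not apply.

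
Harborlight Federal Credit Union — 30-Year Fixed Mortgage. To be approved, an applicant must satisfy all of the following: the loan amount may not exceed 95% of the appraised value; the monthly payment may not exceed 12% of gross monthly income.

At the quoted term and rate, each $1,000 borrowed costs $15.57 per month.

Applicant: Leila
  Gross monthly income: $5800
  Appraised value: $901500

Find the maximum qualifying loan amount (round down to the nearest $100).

Payment cap: 12% × $5,800 = $696/month.
At $15.57 per $1,000, that supports 696/15.57 × 1,000 ≈ $44,701 → $44,700.
LTV cap: 95% × $901,500 = $856,425 → $856,400.
Binding constraint: payment-to-income.

$44,700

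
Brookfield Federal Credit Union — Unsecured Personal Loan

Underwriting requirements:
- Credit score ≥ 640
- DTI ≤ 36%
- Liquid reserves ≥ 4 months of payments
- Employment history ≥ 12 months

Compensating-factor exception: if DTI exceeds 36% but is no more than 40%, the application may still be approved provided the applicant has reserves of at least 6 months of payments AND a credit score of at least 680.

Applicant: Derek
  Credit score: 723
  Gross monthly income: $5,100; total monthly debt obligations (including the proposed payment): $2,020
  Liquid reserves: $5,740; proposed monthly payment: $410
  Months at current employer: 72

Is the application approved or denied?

Credit score 723 ≥ 640 (meets base)
DTI = 2,020/5,100 = 39.6% > 36% — standard DTI limit exceeded.
Reserves = 5,740/410 = 14.0 months ≥ 4
Employment 72 ≥ 12 months
DTI 39.6% is within the 36%–40% exception band; checking compensating factors.
Reserves 14.0 ≥ 6 months; credit score 723 ≥ 680.
Both override conditions satisfied; DTI exception granted.

Approved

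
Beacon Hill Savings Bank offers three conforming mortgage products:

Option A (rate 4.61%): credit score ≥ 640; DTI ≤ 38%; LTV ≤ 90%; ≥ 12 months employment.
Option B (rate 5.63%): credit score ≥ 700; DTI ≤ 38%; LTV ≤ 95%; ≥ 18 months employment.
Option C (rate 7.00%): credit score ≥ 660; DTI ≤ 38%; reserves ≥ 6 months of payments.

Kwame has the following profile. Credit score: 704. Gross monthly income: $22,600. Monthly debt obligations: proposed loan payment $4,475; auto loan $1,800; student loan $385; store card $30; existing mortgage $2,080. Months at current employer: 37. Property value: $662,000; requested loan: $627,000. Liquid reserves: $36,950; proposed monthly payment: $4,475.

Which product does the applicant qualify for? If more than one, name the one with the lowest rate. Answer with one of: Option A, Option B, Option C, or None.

None

Total debts = (4,475 + 1,800 + 385 + 30 + 2,080) = 8,770; DTI = 8,770/22,600 = 38.8%.
LTV = 627,000/662,000 = 94.7%.
Reserves = 36,950/4,475 = 8.3 months.
Option A: score 704 ≥ 640; DTI 38.8% > 38%; LTV 94.7% > 90%; employment 37 ≥ 12 mo → does not qualify.
Option B: score 704 ≥ 700; DTI 38.8% > 38%; LTV 94.7% ≤ 95%; employment 37 ≥ 18 mo → does not qualify.
Option C: score 704 ≥ 660; DTI 38.8% > 38%; reserves 8.3 ≥ 6 mo → does not qualify.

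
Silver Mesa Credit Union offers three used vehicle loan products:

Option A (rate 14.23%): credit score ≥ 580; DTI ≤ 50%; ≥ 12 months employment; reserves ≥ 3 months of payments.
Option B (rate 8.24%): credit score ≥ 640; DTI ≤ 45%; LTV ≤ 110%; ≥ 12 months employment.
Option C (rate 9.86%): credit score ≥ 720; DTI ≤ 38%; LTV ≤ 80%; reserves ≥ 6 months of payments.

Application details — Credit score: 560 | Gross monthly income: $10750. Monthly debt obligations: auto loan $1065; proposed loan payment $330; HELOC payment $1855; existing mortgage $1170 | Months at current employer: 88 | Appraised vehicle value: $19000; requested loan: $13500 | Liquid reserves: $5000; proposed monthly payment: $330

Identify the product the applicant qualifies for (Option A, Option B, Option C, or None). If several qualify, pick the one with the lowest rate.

None

Total debts = (1,065 + 330 + 1,855 + 1,170) = 4,420; DTI = 4,420/10,750 = 41.1%.
LTV = 13,500/19,000 = 71.1%.
Reserves = 5,000/330 = 15.2 months.
Option A: score 560 < 580; DTI 41.1% ≤ 50%; employment 88 ≥ 12 mo; reserves 15.2 ≥ 3 mo → does not qualify.
Option B: score 560 < 640; DTI 41.1% ≤ 45%; LTV 71.1% ≤ 110%; employment 88 ≥ 12 mo → does not qualify.
Option C: score 560 < 720; DTI 41.1% > 38%; LTV 71.1% ≤ 80%; reserves 15.2 ≥ 6 mo → does not qualify.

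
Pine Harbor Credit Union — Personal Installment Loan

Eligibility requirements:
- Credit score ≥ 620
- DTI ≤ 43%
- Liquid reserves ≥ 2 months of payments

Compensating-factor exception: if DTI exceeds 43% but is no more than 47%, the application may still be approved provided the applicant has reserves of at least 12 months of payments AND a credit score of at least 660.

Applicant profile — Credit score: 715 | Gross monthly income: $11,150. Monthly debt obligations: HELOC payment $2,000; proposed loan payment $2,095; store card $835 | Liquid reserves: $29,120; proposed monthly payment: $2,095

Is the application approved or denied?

Credit score 715 ≥ 620 (meets base)
Total debts = (2,000 + 2,095 + 835) = 4,930. DTI: 4,930 ÷ 11,150 = 44.2%, over the 43% base limit.
Liquid reserves cover 29,120/2,095 = 13.9 months — ≥ 2 required
44.2% falls in the override range (43%–47%), so the compensating-factor test applies.
Override check — reserves: 13.9 mo (ok); score: 715 (ok).
Both compensating conditions met → exception applies.

Approved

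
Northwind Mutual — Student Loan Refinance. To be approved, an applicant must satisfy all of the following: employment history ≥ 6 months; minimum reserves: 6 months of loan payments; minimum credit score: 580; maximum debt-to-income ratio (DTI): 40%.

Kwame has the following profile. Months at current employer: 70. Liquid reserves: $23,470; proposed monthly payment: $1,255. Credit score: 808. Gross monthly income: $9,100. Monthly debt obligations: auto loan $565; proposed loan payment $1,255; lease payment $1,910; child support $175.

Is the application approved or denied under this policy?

Employment 70 ≥ 6 months
Liquid reserves cover 23,470/1,255 = 18.7 months — ≥ 6 required
Credit score 808 ≥ 580 (meets)
Total monthly debts = (565 + 1,255 + 1,910 + 175) = 3,905. DTI = 3,905/9,100 = 42.9% > 40%
Fails on DTI.

Denied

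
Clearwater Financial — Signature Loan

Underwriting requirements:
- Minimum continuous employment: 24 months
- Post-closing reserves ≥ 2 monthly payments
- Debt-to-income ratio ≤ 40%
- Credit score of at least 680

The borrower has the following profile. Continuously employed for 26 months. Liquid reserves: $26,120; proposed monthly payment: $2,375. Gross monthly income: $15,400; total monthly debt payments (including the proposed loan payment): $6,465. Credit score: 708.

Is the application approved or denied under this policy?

Denied

Employment 26 ≥ 24 months
Liquid reserves cover 26,120/2,375 = 11.0 months — ≥ 2 required
Debt-to-income = 6,465/15,400 = 42% — over 40% limit
Credit score 708 ≥ 680 (meets)
Fails on DTI.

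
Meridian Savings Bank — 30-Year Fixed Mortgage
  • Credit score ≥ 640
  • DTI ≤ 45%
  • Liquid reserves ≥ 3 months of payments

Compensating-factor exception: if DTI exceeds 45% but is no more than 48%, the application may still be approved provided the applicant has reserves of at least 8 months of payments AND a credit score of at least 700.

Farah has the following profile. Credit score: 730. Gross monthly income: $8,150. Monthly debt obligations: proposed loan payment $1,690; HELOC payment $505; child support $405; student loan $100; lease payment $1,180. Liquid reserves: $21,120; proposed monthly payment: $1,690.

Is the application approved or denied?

Credit score 730 ≥ 640 (meets base)
Total debts = (1,690 + 505 + 405 + 100 + 1,180) = 3,880. DTI = 3,880/8,150 = 47.6% > 45% — standard DTI limit exceeded.
Reserves = 21,120/1,690 = 12.5 months ≥ 3
DTI 47.6% is within the 45%–48% exception band; checking compensating factors.
Reserves 12.5 ≥ 8 months; credit score 730 ≥ 700.
Both override conditions satisfied; DTI exception granted.

Approved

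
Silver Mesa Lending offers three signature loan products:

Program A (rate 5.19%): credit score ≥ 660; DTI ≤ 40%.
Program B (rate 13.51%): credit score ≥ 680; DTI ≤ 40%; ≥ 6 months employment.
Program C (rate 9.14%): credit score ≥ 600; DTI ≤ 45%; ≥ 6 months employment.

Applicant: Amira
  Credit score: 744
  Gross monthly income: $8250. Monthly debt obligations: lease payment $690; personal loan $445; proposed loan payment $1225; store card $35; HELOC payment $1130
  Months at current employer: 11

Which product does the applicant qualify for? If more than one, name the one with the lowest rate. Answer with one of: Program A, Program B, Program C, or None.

Total debts = (690 + 445 + 1,225 + 35 + 1,130) = 3,525; DTI = 3,525/8,250 = 42.7%.
Program A: score 744 ≥ 660; DTI 42.7% > 40% → does not qualify.
Program B: score 744 ≥ 680; DTI 42.7% > 40%; employment 11 ≥ 6 mo → does not qualify.
Program C: score 744 ≥ 600; DTI 42.7% ≤ 45%; employment 11 ≥ 6 mo → qualifies.

Program C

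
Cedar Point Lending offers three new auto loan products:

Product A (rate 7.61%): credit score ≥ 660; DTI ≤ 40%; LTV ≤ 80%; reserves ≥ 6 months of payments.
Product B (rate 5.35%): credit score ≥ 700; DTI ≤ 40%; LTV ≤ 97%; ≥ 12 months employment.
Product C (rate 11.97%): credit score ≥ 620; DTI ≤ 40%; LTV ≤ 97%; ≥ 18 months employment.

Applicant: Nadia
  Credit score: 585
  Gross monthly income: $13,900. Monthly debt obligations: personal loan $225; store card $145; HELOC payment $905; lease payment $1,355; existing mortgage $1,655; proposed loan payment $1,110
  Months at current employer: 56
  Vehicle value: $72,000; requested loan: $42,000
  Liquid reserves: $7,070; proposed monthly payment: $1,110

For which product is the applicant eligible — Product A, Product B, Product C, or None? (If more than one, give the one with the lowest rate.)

None

Total debts = (225 + 145 + 905 + 1,355 + 1,655 + 1,110) = 5,395; DTI = 5,395/13,900 = 38.8%.
LTV = 42,000/72,000 = 58.3%.
Reserves = 7,070/1,110 = 6.4 months.
Product A: score 585 < 660; DTI 38.8% ≤ 40%; LTV 58.3% ≤ 80%; reserves 6.4 ≥ 6 mo → does not qualify.
Product B: score 585 < 700; DTI 38.8% ≤ 40%; LTV 58.3% ≤ 97%; employment 56 ≥ 12 mo → does not qualify.
Product C: score 585 < 620; DTI 38.8% ≤ 40%; LTV 58.3% ≤ 97%; employment 56 ≥ 18 mo → does not qualify.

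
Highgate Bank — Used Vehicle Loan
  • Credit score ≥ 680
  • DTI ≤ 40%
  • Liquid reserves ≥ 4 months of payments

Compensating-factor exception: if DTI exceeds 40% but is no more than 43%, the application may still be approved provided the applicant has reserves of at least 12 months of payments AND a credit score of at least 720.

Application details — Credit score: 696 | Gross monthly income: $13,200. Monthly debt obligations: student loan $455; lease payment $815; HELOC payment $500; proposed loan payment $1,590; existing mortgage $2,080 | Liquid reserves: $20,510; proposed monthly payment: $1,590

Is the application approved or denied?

Credit score 696 ≥ 680 (meets base)
Total debts = (455 + 815 + 500 + 1,590 + 2,080) = 5,440. DTI = 5,440/13,200 = 41.2% > 40% — standard DTI limit exceeded.
Liquid reserves cover 20,510/1,590 = 12.9 months — ≥ 4 required
DTI 41.2% is within the 40%–43% exception band; checking compensating factors.
Reserves 12.9 ≥ 12 months; credit score 696 < 720.
Compensating-factor requirement not fully met.

Denied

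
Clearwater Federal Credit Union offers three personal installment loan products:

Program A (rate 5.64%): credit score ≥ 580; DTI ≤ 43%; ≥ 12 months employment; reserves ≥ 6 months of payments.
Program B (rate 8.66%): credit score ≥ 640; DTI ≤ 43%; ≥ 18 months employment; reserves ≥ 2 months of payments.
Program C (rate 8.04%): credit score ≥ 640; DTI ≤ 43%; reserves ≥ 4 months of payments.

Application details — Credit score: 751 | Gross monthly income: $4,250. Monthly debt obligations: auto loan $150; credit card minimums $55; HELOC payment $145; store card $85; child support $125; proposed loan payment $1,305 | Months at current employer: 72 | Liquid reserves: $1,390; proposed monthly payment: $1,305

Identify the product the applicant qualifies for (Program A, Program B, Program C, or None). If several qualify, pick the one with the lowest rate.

Total debts = (150 + 55 + 145 + 85 + 125 + 1,305) = 1,865; DTI = 1,865/4,250 = 43.9%.
Reserves = 1,390/1,305 = 1.1 months.
Program A: score 751 ≥ 580; DTI 43.9% > 43%; employment 72 ≥ 12 mo; reserves 1.1 < 6 mo → does not qualify.
Program B: score 751 ≥ 640; DTI 43.9% > 43%; employment 72 ≥ 18 mo; reserves 1.1 < 2 mo → does not qualify.
Program C: score 751 ≥ 640; DTI 43.9% > 43%; reserves 1.1 < 4 mo → does not qualify.

None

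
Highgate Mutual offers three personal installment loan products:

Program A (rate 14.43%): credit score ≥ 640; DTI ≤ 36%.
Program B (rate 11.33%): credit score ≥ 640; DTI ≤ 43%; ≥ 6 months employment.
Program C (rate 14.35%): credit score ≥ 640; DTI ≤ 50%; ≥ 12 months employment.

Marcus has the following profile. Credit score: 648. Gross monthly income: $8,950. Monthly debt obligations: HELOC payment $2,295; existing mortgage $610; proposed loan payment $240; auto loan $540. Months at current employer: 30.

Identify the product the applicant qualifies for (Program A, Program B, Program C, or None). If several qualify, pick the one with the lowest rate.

Total debts = (2,295 + 610 + 240 + 540) = 3,685; DTI = 3,685/8,950 = 41.2%.
Program A: score 648 ≥ 640; DTI 41.2% > 36% → does not qualify.
Program B: score 648 ≥ 640; DTI 41.2% ≤ 43%; employment 30 ≥ 6 mo → qualifies.
Program C: score 648 ≥ 640; DTI 41.2% ≤ 50%; employment 30 ≥ 12 mo → qualifies.
Qualifying: Program B, Program C. Lowest rate is 11.33% → Program B.

Program B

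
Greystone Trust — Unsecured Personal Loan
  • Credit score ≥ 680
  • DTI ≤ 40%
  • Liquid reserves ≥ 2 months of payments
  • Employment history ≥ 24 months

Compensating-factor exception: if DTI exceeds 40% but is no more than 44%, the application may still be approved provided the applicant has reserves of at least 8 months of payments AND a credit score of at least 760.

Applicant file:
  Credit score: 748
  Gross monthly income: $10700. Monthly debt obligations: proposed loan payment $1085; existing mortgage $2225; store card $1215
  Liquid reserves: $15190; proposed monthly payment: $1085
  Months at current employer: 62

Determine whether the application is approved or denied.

Denied

Credit score 748 ≥ 680 (meets base)
Total debts = (1,085 + 2,225 + 1,215) = 4,525. DTI: 4,525 ÷ 10,700 = 42.3%, over the 40% base limit.
Reserves = 15,190/1,085 = 14.0 months ≥ 2
Employment 62 ≥ 24 months
DTI 42.3% is within the 40%–44% exception band; checking compensating factors.
Override check — reserves: 14.0 mo (ok); score: 748 (below 760).
Override conditions not both satisfied; exception does not apply.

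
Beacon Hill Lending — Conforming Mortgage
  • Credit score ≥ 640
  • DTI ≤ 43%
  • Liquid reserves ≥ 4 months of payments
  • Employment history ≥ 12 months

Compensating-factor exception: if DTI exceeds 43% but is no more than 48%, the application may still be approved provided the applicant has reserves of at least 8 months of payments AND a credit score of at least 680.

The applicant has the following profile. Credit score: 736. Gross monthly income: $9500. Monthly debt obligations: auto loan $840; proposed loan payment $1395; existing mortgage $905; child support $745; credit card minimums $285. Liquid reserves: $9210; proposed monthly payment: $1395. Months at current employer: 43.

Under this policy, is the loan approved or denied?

Credit score 736 ≥ 640 (meets base)
Total debts = (840 + 1,395 + 905 + 745 + 285) = 4,170. DTI = 4,170/9,500 = 43.9% > 43% — standard DTI limit exceeded.
Reserves = 9,210/1,395 = 6.6 months ≥ 4
Employment 43 ≥ 12 months
DTI 43.9% is within the 43%–48% exception band; checking compensating factors.
Override check — reserves: 6.6 mo (short of 8); score: 736 (ok).
Override conditions not both satisfied; exception does not apply.

Denied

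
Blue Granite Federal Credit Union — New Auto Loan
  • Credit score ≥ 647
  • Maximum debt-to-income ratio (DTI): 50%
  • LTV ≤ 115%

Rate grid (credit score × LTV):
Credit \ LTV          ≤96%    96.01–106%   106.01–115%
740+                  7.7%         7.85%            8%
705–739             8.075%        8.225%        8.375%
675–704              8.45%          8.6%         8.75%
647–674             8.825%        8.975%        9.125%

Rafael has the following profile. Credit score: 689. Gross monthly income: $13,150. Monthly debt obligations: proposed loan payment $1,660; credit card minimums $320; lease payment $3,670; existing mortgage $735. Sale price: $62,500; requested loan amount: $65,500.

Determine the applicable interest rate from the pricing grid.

Credit score 689 ≥ 647; Total monthly debts = (1,660 + 320 + 3,670 + 735) = 6,385. DTI = 6,385/13,150 = 48.6% ≤ 50%
LTV: 65,500 ÷ 62,500 = 104.8%, within 115% cap
Score 689 is in the 675–704 band; LTV 104.8% is in the 96.01–106% band → 8.6%.

8.6%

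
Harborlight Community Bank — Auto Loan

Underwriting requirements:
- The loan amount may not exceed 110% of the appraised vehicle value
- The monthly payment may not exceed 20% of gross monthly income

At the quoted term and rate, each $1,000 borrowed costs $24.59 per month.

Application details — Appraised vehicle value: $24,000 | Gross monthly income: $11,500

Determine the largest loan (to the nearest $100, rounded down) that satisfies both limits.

Payment cap: 20% × $11,500 = $2,300/month.
At $24.59 per $1,000, that supports 2,300/24.59 × 1,000 ≈ $93,533 → $93,500.
LTV cap: 110% × $24,000 = $26,400 → $26,400.
Binding constraint: loan-to-value.

$26,400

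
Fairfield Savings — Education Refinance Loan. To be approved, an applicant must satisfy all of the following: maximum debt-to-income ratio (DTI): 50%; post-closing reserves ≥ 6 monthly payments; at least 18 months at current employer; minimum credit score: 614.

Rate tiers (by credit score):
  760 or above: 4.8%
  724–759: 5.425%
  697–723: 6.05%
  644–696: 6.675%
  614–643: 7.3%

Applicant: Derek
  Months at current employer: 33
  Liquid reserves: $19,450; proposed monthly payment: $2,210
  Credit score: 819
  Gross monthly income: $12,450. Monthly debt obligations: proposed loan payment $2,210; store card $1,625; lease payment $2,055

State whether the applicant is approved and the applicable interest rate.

Credit score 819 ≥ 614 (meets minimum)
Employment 33 ≥ 18 months
Liquid reserves cover 19,450/2,210 = 8.8 months — ≥ 6 required
Total monthly debts = (2,210 + 1,625 + 2,055) = 5,890. DTI = 5,890/12,450 = 47.3% ≤ 50%
All requirements met. Score 819 falls in the 760 or above tier → 4.8%.

Approved at 4.8%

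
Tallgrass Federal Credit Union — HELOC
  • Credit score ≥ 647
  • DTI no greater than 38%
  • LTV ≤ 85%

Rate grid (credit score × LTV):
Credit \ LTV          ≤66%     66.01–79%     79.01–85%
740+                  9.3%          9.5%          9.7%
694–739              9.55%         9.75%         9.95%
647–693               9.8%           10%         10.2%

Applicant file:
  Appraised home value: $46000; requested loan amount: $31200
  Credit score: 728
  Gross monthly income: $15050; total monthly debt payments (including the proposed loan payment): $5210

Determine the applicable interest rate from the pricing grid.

9.75%

Credit score 728 ≥ 647; DTI = 5,210/15,050 = 34.6% ≤ 38%
LTV: 31,200 ÷ 46,000 = 67.8%, within 85% cap
Row: 728 falls in 694–739. Column: 67.8% falls in 66.01–79%. Rate = 9.75%.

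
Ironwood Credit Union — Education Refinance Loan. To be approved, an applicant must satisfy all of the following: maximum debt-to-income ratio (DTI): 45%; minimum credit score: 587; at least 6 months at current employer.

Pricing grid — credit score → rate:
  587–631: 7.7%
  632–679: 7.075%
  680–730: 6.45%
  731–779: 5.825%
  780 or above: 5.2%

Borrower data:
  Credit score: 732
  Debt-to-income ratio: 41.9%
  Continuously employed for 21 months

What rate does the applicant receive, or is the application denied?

Credit score 732 ≥ 587 (meets minimum)
DTI 41.9% is within the 45% limit
Employment 21 ≥ 6 months
All requirements met. Score 732 falls in the 731–779 tier → 5.825%.

Approved at 5.825%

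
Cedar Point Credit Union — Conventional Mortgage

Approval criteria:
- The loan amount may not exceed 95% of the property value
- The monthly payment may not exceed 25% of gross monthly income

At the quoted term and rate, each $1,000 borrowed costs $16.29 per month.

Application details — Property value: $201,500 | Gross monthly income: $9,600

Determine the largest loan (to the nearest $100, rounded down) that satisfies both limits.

Payment cap: 25% × $9,600 = $2,400/month.
At $16.29 per $1,000, that supports 2,400/16.29 × 1,000 ≈ $147,329 → $147,300.
LTV cap: 95% × $201,500 = $191,425 → $191,400.
Binding constraint: payment-to-income.

$147,300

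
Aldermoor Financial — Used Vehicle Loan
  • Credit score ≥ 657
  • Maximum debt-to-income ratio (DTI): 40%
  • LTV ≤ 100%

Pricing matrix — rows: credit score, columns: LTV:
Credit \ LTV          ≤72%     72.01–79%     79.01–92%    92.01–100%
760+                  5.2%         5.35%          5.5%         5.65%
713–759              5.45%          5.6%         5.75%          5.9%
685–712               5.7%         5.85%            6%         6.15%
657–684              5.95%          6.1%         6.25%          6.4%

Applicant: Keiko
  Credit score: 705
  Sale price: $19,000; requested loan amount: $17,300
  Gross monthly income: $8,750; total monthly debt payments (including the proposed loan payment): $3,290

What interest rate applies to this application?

Credit score 705 ≥ 657; DTI = 3,290/8,750 = 37.6% ≤ 40%
LTV = 17,300/19,000 = 91.1% ≤ 100%
Row: 705 falls in 685–712. Column: 91.1% falls in 79.01–92%. Rate = 6%.

6%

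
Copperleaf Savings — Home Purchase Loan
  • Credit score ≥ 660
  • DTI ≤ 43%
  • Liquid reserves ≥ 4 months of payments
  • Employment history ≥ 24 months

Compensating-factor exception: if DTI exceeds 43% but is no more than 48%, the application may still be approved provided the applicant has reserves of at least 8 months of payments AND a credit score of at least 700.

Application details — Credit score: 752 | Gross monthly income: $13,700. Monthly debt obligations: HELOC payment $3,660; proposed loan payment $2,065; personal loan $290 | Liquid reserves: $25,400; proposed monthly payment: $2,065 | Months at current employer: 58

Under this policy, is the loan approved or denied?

Approved

Credit score 752 ≥ 660 (meets base)
Total debts = (3,660 + 2,065 + 290) = 6,015. DTI: 6,015 ÷ 13,700 = 43.9%, over the 43% base limit.
Reserves = 25,400/2,065 = 12.3 months ≥ 4
Employment 58 ≥ 24 months
43.9% falls in the override range (43%–48%), so the compensating-factor test applies.
Override check — reserves: 12.3 mo (ok); score: 752 (ok).
Both compensating conditions met → exception applies.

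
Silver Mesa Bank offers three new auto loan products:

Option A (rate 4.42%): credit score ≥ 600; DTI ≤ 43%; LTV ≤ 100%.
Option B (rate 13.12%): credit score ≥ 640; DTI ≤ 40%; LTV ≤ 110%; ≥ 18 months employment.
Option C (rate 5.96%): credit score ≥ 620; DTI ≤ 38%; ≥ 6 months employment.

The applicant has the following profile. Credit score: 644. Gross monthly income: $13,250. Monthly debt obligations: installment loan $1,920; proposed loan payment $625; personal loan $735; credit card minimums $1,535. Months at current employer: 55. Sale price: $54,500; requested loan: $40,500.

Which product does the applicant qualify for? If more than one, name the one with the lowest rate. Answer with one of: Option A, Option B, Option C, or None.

Total debts = (1,920 + 625 + 735 + 1,535) = 4,815; DTI = 4,815/13,250 = 36.3%.
LTV = 40,500/54,500 = 74.3%.
Option A: score 644 ≥ 600; DTI 36.3% ≤ 43%; LTV 74.3% ≤ 100% → qualifies.
Option B: score 644 ≥ 640; DTI 36.3% ≤ 40%; LTV 74.3% ≤ 110%; employment 55 ≥ 18 mo → qualifies.
Option C: score 644 ≥ 620; DTI 36.3% ≤ 38%; employment 55 ≥ 6 mo → qualifies.
Qualifying: Option A, Option B, Option C. Lowest rate is 4.42% → Option A.

Option A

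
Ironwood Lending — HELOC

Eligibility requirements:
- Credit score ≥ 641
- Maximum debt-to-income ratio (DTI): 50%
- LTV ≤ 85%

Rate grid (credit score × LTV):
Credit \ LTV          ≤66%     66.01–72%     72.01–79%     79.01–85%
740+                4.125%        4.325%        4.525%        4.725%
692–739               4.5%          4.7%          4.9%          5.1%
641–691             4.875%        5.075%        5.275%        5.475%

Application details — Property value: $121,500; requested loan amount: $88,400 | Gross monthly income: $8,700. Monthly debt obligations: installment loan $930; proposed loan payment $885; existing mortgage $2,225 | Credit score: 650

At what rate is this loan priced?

Credit score 650 ≥ 641; Total monthly debts = (930 + 885 + 2,225) = 4,040. DTI: 4,040 ÷ 8,700 = 46.4%, within the 50% cap
Loan-to-value = 88,400/121,500 = 72.8% — pass (85% max)
Row: 650 falls in 641–691. Column: 72.8% falls in 72.01–79%. Rate = 5.275%.

5.275%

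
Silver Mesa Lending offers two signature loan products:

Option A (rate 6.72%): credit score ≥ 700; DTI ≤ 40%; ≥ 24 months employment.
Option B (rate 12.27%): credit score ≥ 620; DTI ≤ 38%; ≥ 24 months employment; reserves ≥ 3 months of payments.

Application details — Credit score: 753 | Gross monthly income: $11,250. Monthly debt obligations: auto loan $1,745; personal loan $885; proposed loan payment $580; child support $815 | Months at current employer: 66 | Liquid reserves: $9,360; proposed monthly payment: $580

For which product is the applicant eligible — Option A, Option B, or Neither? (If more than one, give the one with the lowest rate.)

Option A

Total debts = (1,745 + 885 + 580 + 815) = 4,025; DTI = 4,025/11,250 = 35.8%.
Reserves = 9,360/580 = 16.1 months.
Option A: score 753 ≥ 700; DTI 35.8% ≤ 40%; employment 66 ≥ 24 mo → qualifies.
Option B: score 753 ≥ 620; DTI 35.8% ≤ 38%; employment 66 ≥ 24 mo; reserves 16.1 ≥ 3 mo → qualifies.
Qualifying: Option A, Option B. Lowest rate is 6.72% → Option A.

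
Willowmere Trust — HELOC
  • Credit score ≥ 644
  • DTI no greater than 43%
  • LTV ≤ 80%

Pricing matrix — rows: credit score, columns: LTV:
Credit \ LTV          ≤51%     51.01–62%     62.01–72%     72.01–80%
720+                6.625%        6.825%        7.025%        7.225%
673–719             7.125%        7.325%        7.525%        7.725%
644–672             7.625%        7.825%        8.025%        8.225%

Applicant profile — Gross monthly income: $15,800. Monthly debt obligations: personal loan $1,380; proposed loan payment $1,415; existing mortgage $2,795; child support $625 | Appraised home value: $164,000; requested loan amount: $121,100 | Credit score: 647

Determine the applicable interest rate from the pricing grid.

8.225%

Credit score 647 ≥ 644; Total monthly debts = (1,380 + 1,415 + 2,795 + 625) = 6,215. Debt-to-income = 6,215/15,800 = 39.3% — meets 43% limit
LTV = 121,100/164,000 = 73.8% ≤ 80%
Row: 647 falls in 644–672. Column: 73.8% falls in 72.01–80%. Rate = 8.225%.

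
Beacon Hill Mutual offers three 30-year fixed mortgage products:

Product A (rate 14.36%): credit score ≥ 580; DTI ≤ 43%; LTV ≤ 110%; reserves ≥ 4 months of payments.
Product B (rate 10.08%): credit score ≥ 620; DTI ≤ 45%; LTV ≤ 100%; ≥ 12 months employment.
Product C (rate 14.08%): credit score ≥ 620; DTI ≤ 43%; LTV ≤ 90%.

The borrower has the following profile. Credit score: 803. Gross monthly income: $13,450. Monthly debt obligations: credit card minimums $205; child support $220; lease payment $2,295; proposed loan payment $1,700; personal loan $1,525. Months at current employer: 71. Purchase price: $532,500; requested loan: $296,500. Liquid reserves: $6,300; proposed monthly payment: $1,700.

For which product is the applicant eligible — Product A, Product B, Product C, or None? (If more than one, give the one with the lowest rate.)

Total debts = (205 + 220 + 2,295 + 1,700 + 1,525) = 5,945; DTI = 5,945/13,450 = 44.2%.
LTV = 296,500/532,500 = 55.7%.
Reserves = 6,300/1,700 = 3.7 months.
Product A: score 803 ≥ 580; DTI 44.2% > 43%; LTV 55.7% ≤ 110%; reserves 3.7 < 4 mo → does not qualify.
Product B: score 803 ≥ 620; DTI 44.2% ≤ 45%; LTV 55.7% ≤ 100%; employment 71 ≥ 12 mo → qualifies.
Product C: score 803 ≥ 620; DTI 44.2% > 43%; LTV 55.7% ≤ 90% → does not qualify.

Product B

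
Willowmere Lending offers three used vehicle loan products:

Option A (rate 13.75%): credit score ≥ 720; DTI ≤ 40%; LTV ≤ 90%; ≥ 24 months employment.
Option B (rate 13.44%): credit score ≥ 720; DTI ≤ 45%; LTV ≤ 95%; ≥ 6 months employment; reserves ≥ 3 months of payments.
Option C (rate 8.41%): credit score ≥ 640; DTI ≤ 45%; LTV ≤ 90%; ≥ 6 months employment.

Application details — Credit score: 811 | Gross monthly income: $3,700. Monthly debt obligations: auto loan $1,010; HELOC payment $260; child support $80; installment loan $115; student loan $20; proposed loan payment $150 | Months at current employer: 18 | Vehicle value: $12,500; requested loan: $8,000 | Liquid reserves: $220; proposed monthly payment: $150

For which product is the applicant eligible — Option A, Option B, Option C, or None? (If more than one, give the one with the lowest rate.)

Option C

Total debts = (1,010 + 260 + 80 + 115 + 20 + 150) = 1,635; DTI = 1,635/3,700 = 44.2%.
LTV = 8,000/12,500 = 64%.
Reserves = 220/150 = 1.5 months.
Option A: score 811 ≥ 720; DTI 44.2% > 40%; LTV 64% ≤ 90%; employment 18 < 24 mo → does not qualify.
Option B: score 811 ≥ 720; DTI 44.2% ≤ 45%; LTV 64% ≤ 95%; employment 18 ≥ 6 mo; reserves 1.5 < 3 mo → does not qualify.
Option C: score 811 ≥ 640; DTI 44.2% ≤ 45%; LTV 64% ≤ 90%; employment 18 ≥ 6 mo → qualifies.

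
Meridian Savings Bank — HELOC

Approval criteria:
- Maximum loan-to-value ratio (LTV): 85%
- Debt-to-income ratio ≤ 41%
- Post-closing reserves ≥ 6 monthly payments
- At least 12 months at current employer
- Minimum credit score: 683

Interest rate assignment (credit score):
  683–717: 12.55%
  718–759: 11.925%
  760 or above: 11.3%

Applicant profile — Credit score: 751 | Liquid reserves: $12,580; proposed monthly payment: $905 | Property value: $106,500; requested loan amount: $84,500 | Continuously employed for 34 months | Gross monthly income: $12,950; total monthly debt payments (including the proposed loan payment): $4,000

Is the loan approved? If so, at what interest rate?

Approved at 11.925%

Credit score 751 ≥ 683 (meets minimum)
Employment 34 ≥ 12 months
LTV: 84,500 ÷ 106,500 = 79.3%, within 85% cap
DTI: 4,000 ÷ 12,950 = 30.9%, within the 41% cap
Reserves: 12,580 ÷ 905 = 13.9 months (meets 6-month minimum)
All requirements met. Score 751 falls in the 718–759 tier → 11.925%.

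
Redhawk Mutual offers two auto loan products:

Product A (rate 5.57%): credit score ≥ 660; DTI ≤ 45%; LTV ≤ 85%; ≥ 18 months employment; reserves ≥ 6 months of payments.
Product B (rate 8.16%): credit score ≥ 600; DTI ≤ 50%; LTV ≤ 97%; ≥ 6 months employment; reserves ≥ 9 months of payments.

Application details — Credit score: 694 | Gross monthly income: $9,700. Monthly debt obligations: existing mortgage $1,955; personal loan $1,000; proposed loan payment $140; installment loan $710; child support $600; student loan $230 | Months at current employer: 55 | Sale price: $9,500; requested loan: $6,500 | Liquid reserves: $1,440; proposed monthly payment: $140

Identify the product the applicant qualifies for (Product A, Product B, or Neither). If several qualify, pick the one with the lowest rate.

Total debts = (1,955 + 1,000 + 140 + 710 + 600 + 230) = 4,635; DTI = 4,635/9,700 = 47.8%.
LTV = 6,500/9,500 = 68.4%.
Reserves = 1,440/140 = 10.3 months.
Product A: score 694 ≥ 660; DTI 47.8% > 45%; LTV 68.4% ≤ 85%; employment 55 ≥ 18 mo; reserves 10.3 ≥ 6 mo → does not qualify.
Product B: score 694 ≥ 600; DTI 47.8% ≤ 50%; LTV 68.4% ≤ 97%; employment 55 ≥ 6 mo; reserves 10.3 ≥ 9 mo → qualifies.

Product B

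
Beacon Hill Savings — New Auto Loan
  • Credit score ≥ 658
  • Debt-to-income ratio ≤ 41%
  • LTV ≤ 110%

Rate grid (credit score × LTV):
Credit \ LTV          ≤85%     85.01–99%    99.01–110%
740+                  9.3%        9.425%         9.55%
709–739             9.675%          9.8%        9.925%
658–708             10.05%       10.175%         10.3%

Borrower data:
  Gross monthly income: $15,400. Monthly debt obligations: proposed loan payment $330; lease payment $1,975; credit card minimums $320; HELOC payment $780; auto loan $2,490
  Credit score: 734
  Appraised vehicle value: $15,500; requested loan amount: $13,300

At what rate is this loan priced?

9.8%

Credit score 734 ≥ 658; Total monthly debts = (330 + 1,975 + 320 + 780 + 2,490) = 5,895. DTI: 5,895 ÷ 15,400 = 38.3%, within the 41% cap
LTV: 13,300 ÷ 15,500 = 85.8%, within 110% cap
Row: 734 falls in 709–739. Column: 85.8% falls in 85.01–99%. Rate = 9.8%.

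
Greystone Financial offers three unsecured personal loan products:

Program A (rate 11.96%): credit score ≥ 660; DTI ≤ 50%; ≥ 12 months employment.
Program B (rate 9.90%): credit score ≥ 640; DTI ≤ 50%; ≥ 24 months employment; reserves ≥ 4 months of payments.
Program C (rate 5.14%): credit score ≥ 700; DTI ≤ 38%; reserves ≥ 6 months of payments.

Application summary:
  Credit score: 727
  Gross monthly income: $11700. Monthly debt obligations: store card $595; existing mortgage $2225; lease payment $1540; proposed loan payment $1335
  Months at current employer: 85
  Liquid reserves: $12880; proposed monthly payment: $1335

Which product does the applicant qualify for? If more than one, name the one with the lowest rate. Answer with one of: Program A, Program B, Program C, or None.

Total debts = (595 + 2,225 + 1,540 + 1,335) = 5,695; DTI = 5,695/11,700 = 48.7%.
Reserves = 12,880/1,335 = 9.6 months.
Program A: score 727 ≥ 660; DTI 48.7% ≤ 50%; employment 85 ≥ 12 mo → qualifies.
Program B: score 727 ≥ 640; DTI 48.7% ≤ 50%; employment 85 ≥ 24 mo; reserves 9.6 ≥ 4 mo → qualifies.
Program C: score 727 ≥ 700; DTI 48.7% > 38%; reserves 9.6 ≥ 6 mo → does not qualify.
Qualifying: Program A, Program B. Lowest rate is 9.90% → Program B.

Program B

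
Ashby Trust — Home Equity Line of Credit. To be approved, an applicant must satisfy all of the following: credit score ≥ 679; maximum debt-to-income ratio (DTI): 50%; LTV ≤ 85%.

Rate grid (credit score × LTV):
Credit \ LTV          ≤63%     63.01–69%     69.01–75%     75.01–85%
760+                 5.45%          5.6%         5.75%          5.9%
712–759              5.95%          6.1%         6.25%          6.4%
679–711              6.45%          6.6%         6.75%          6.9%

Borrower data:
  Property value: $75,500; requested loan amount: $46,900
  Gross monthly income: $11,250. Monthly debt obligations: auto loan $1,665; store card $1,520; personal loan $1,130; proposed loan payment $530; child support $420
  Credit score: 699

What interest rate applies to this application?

6.45%

Credit score 699 ≥ 679; Total monthly debts = (1,665 + 1,520 + 1,130 + 530 + 420) = 5,265. DTI: 5,265 ÷ 11,250 = 46.8%, within the 50% cap
LTV: 46,900 ÷ 75,500 = 62.1%, within 85% cap
Credit 699 → row 679–711; LTV 62.1% → column ≤63%. Grid cell → 6.45%.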